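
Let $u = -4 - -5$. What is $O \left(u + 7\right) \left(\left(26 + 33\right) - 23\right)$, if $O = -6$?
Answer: $-1728$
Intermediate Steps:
$u = 1$ ($u = -4 + 5 = 1$)
$O \left(u + 7\right) \left(\left(26 + 33\right) - 23\right) = - 6 \left(1 + 7\right) \left(\left(26 + 33\right) - 23\right) = \left(-6\right) 8 \left(59 - 23\right) = \left(-48\right) 36 = -1728$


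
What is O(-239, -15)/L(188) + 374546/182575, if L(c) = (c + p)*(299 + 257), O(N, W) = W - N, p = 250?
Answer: 11406666886/5557765575 ≈ 2.0524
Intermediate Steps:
L(c) = 139000 + 556*c (L(c) = (c + 250)*(299 + 257) = (250 + c)*556 = 139000 + 556*c)
O(-239, -15)/L(188) + 374546/182575 = (-15 - 1*(-239))/(139000 + 556*188) + 374546/182575 = (-15 + 239)/(139000 + 104528) + 374546*(1/182575) = 224/243528 + 374546/182575 = 224*(1/243528) + 374546/182575 = 28/30441 + 374546/182575 = 11406666886/5557765575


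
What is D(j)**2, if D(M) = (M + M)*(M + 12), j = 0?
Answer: 0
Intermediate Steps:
D(M) = 2*M*(12 + M) (D(M) = (2*M)*(12 + M) = 2*M*(12 + M))
D(j)**2 = (2*0*(12 + 0))**2 = (2*0*12)**2 = 0**2 = 0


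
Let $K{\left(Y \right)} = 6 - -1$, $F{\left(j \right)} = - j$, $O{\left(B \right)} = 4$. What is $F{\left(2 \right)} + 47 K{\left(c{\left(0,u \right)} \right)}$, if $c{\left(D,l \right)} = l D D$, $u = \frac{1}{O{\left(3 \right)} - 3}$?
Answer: $327$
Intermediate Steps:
$u = 1$ ($u = \frac{1}{4 - 3} = 1^{-1} = 1$)
$c{\left(D,l \right)} = l D^{2}$ ($c{\left(D,l \right)} = D l D = l D^{2}$)
$K{\left(Y \right)} = 7$ ($K{\left(Y \right)} = 6 + 1 = 7$)
$F{\left(2 \right)} + 47 K{\left(c{\left(0,u \right)} \right)} = \left(-1\right) 2 + 47 \cdot 7 = -2 + 329 = 327$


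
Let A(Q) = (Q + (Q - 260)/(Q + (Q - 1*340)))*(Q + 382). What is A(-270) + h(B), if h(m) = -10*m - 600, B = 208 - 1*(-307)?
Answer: -395148/11 ≈ -35923.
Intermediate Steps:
B = 515 (B = 208 + 307 = 515)
A(Q) = (382 + Q)*(Q + (-260 + Q)/(-340 + 2*Q)) (A(Q) = (Q + (-260 + Q)/(Q + (Q - 340)))*(382 + Q) = (Q + (-260 + Q)/(Q + (-340 + Q)))*(382 + Q) = (Q + (-260 + Q)/(-340 + 2*Q))*(382 + Q) = (382 + Q)*(Q + (-260 + Q)/(-340 + 2*Q)))
h(m) = -600 - 10*m
A(-270) + h(B) = (-49660 + (-270)**3 - 64879*(-270) + (425/2)*(-270)**2)/(-170 - 270) + (-600 - 10*515) = (-49660 - 19683000 + 17517330 + (425/2)*72900)/(-440) + (-600 - 5150) = -(-49660 - 19683000 + 17517330 + 15491250)/440 - 5750 = -1/440*13275920 - 5750 = -331898/11 - 5750 = -395148/11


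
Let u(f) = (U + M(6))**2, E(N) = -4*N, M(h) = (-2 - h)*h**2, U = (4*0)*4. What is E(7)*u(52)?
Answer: -2322432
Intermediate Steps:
U = 0 (U = 0*4 = 0)
M(h) = h**2*(-2 - h)
u(f) = 82944 (u(f) = (0 + 6**2*(-2 - 1*6))**2 = (0 + 36*(-2 - 6))**2 = (0 + 36*(-8))**2 = (0 - 288)**2 = (-288)**2 = 82944)
E(7)*u(52) = -4*7*82944 = -28*82944 = -2322432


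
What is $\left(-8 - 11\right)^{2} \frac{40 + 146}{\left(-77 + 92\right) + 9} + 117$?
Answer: $\frac{11659}{4} \approx 2914.8$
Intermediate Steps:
$\left(-8 - 11\right)^{2} \frac{40 + 146}{\left(-77 + 92\right) + 9} + 117 = \left(-19\right)^{2} \frac{186}{15 + 9} + 117 = 361 \cdot \frac{186}{24} + 117 = 361 \cdot 186 \cdot \frac{1}{24} + 117 = 361 \cdot \frac{31}{4} + 117 = \frac{11191}{4} + 117 = \frac{11659}{4}$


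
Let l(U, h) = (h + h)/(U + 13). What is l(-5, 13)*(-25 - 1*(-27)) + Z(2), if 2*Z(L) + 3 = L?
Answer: 6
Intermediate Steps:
l(U, h) = 2*h/(13 + U) (l(U, h) = (2*h)/(13 + U) = 2*h/(13 + U))
Z(L) = -3/2 + L/2
l(-5, 13)*(-25 - 1*(-27)) + Z(2) = (2*13/(13 - 5))*(-25 - 1*(-27)) + (-3/2 + (1/2)*2) = (2*13/8)*(-25 + 27) + (-3/2 + 1) = (2*13*(1/8))*2 - 1/2 = (13/4)*2 - 1/2 = 13/2 - 1/2 = 6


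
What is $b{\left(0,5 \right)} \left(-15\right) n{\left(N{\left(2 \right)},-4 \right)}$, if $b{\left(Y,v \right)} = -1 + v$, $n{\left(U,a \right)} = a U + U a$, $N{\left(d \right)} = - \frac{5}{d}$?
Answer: $-1200$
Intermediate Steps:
$n{\left(U,a \right)} = 2 U a$ ($n{\left(U,a \right)} = U a + U a = 2 U a$)
$b{\left(0,5 \right)} \left(-15\right) n{\left(N{\left(2 \right)},-4 \right)} = \left(-1 + 5\right) \left(-15\right) 2 \left(- \frac{5}{2}\right) \left(-4\right) = 4 \left(-15\right) 2 \left(\left(-5\right) \frac{1}{2}\right) \left(-4\right) = - 60 \cdot 2 \left(- \frac{5}{2}\right) \left(-4\right) = \left(-60\right) 20 = -1200$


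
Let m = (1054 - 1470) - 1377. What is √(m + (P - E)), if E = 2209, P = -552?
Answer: 3*I*√506 ≈ 67.483*I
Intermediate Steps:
m = -1793 (m = -416 - 1377 = -1793)
√(m + (P - E)) = √(-1793 + (-552 - 1*2209)) = √(-1793 + (-552 - 2209)) = √(-1793 - 2761) = √(-4554) = 3*I*√506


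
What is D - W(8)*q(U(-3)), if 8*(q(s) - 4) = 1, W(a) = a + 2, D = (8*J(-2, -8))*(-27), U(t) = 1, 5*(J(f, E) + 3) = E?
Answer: 19047/20 ≈ 952.35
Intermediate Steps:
J(f, E) = -3 + E/5
D = 4968/5 (D = (8*(-3 + (⅕)*(-8)))*(-27) = (8*(-3 - 8/5))*(-27) = (8*(-23/5))*(-27) = -184/5*(-27) = 4968/5 ≈ 993.60)
W(a) = 2 + a
q(s) = 33/8 (q(s) = 4 + (⅛)*1 = 4 + ⅛ = 33/8)
D - W(8)*q(U(-3)) = 4968/5 - (2 + 8)*33/8 = 4968/5 - 10*33/8 = 4968/5 - 1*165/4 = 4968/5 - 165/4 = 19047/20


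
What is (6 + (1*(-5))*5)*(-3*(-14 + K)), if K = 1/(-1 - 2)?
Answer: -817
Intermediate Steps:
K = -⅓ (K = 1/(-3) = -⅓ ≈ -0.33333)
(6 + (1*(-5))*5)*(-3*(-14 + K)) = (6 + (1*(-5))*5)*(-3*(-14 - ⅓)) = (6 - 5*5)*(-3*(-43/3)) = (6 - 25)*43 = -19*43 = -817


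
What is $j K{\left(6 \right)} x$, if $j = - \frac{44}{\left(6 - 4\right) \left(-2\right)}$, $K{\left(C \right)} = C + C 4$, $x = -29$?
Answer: $-9570$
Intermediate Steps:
$K{\left(C \right)} = 5 C$ ($K{\left(C \right)} = C + 4 C = 5 C$)
$j = 11$ ($j = - \frac{44}{\left(6 - 4\right) \left(-2\right)} = - \frac{44}{2 \left(-2\right)} = - \frac{44}{-4} = \left(-44\right) \left(- \frac{1}{4}\right) = 11$)
$j K{\left(6 \right)} x = 11 \cdot 5 \cdot 6 \left(-29\right) = 11 \cdot 30 \left(-29\right) = 330 \left(-29\right) = -9570$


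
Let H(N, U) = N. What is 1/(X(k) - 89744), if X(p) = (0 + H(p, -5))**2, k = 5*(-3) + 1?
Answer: -1/89548 ≈ -1.1167e-5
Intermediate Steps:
k = -14 (k = -15 + 1 = -14)
X(p) = p**2 (X(p) = (0 + p)**2 = p**2)
1/(X(k) - 89744) = 1/((-14)**2 - 89744) = 1/(196 - 89744) = 1/(-89548) = -1/89548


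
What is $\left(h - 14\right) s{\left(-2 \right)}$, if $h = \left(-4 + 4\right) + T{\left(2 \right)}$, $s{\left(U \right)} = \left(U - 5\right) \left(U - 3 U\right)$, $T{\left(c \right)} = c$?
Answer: $336$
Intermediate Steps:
$s{\left(U \right)} = - 2 U \left(-5 + U\right)$ ($s{\left(U \right)} = \left(-5 + U\right) \left(- 2 U\right) = - 2 U \left(-5 + U\right)$)
$h = 2$ ($h = \left(-4 + 4\right) + 2 = 0 + 2 = 2$)
$\left(h - 14\right) s{\left(-2 \right)} = \left(2 - 14\right) 2 \left(-2\right) \left(5 - -2\right) = - 12 \cdot 2 \left(-2\right) \left(5 + 2\right) = - 12 \cdot 2 \left(-2\right) 7 = \left(-12\right) \left(-28\right) = 336$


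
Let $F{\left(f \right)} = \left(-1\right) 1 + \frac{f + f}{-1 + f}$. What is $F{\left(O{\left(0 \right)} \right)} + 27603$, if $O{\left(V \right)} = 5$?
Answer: $\frac{55209}{2} \approx 27605.0$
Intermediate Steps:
$F{\left(f \right)} = -1 + \frac{2 f}{-1 + f}$
$F{\left(O{\left(0 \right)} \right)} + 27603 = \frac{1 + 5}{-1 + 5} + 27603 = \frac{1}{4} \cdot 6 + 27603 = \frac{3}{2} + 27603 = \frac{55209}{2}$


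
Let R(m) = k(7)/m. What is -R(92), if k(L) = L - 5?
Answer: -1/46 ≈ -0.021739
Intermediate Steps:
k(L) = -5 + L
R(m) = 2/m (R(m) = (-5 + 7)/m = 2/m)
-R(92) = -2/92 = -1*1/46 = -1/46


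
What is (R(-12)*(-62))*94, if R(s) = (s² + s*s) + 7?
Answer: -1719260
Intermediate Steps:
R(s) = 7 + 2*s² (R(s) = (s² + s²) + 7 = 2*s² + 7 = 7 + 2*s²)
(R(-12)*(-62))*94 = ((7 + 2*(-12)²)*(-62))*94 = ((7 + 2*144)*(-62))*94 = ((7 + 288)*(-62))*94 = (295*(-62))*94 = -18290*94 = -1719260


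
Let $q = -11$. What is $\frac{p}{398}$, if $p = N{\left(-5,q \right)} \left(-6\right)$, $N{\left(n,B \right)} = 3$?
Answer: $- \frac{9}{199} \approx -0.045226$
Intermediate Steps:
$p = -18$ ($p = 3 \left(-6\right) = -18$)
$\frac{p}{398} = - \frac{18}{398} = \left(-18\right) \frac{1}{398} = - \frac{9}{199}$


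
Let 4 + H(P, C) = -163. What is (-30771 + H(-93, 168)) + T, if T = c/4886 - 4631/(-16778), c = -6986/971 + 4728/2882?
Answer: -1774333467201891507/57351775551994 ≈ -30938.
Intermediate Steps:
H(P, C) = -167 (H(P, C) = -4 - 163 = -167)
c = -7771382/1399211 (c = -6986*1/971 + 4728*(1/2882) = -6986/971 + 2364/1441 = -7771382/1399211 ≈ -5.5541)
T = 15764825698865/57351775551994 (T = -7771382/1399211/4886 - 4631/(-16778) = -7771382/1399211*1/4886 - 4631*(-1/16778) = -3885691/3418272473 + 4631/16778 = 15764825698865/57351775551994 ≈ 0.27488)
(-30771 + H(-93, 168)) + T = (-30771 - 167) + 15764825698865/57351775551994 = -30938 + 15764825698865/57351775551994 = -1774333467201891507/57351775551994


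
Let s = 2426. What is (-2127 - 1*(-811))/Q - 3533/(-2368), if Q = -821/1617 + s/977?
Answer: -4912114307567/7389876800 ≈ -664.71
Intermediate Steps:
Q = 3120725/1579809 (Q = -821/1617 + 2426/977 = 3120725/1579809 ≈ 1.9754)
(-2127 - 1*(-811))/Q - 3533/(-2368) = (-2127 - 1*(-811))/(3120725/1579809) - 3533/(-2368) = (-2127 + 811)*(1579809/3120725) - 3533*(-1/2368) = -1316*1579809/3120725 + 3533/2368 = -2079028644/3120725 + 3533/2368 = -4912114307567/7389876800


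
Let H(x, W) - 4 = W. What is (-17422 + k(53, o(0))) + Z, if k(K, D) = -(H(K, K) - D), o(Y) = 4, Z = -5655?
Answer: -23130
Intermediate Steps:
H(x, W) = 4 + W
k(K, D) = -4 + D - K (k(K, D) = -((4 + K) - D) = -(4 + K - D) = -4 + D - K)
(-17422 + k(53, o(0))) + Z = (-17422 + (-4 + 4 - 1*53)) - 5655 = (-17422 + (-4 + 4 - 53)) - 5655 = (-17422 - 53) - 5655 = -17475 - 5655 = -23130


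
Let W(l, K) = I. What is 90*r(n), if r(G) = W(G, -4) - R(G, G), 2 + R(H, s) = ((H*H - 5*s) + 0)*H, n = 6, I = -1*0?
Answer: -3060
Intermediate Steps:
I = 0
W(l, K) = 0
R(H, s) = -2 + H*(H² - 5*s) (R(H, s) = -2 + ((H*H - 5*s) + 0)*H = -2 + ((H² - 5*s) + 0)*H = -2 + (H² - 5*s)*H = -2 + H*(H² - 5*s))
r(G) = 2 - G³ + 5*G² (r(G) = 0 - (-2 + G³ - 5*G*G) = 0 - (-2 + G³ - 5*G²) = 0 + (2 - G³ + 5*G²) = 2 - G³ + 5*G²)
90*r(n) = 90*(2 - 1*6³ + 5*6²) = 90*(2 - 1*216 + 5*36) = 90*(2 - 216 + 180) = 90*(-34) = -3060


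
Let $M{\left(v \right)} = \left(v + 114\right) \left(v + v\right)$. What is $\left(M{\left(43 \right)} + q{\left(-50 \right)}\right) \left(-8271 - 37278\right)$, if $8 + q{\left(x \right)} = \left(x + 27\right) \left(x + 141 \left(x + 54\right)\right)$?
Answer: $-76157928$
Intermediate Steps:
$M{\left(v \right)} = 2 v \left(114 + v\right)$ ($M{\left(v \right)} = \left(114 + v\right) 2 v = 2 v \left(114 + v\right)$)
$q{\left(x \right)} = -8 + \left(27 + x\right) \left(7614 + 142 x\right)$ ($q{\left(x \right)} = -8 + \left(x + 27\right) \left(x + 141 \left(x + 54\right)\right) = -8 + \left(27 + x\right) \left(x + 141 \left(54 + x\right)\right) = -8 + \left(27 + x\right) \left(x + \left(7614 + 141 x\right)\right) = -8 + \left(27 + x\right) \left(7614 + 142 x\right)$)
$\left(M{\left(43 \right)} + q{\left(-50 \right)}\right) \left(-8271 - 37278\right) = \left(2 \cdot 43 \left(114 + 43\right) + \left(205570 + 142 \left(-50\right)^{2} + 11448 \left(-50\right)\right)\right) \left(-8271 - 37278\right) = \left(2 \cdot 43 \cdot 157 + \left(205570 + 142 \cdot 2500 - 572400\right)\right) \left(-45549\right) = \left(13502 + \left(205570 + 355000 - 572400\right)\right) \left(-45549\right) = \left(13502 - 11830\right) \left(-45549\right) = 1672 \left(-45549\right) = -76157928$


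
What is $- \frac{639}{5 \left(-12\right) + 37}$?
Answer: $\frac{639}{23} \approx 27.783$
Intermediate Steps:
$- \frac{639}{5 \left(-12\right) + 37} = - \frac{639}{-60 + 37} = - \frac{639}{-23} = \left(-639\right) \left(- \frac{1}{23}\right) = \frac{639}{23}$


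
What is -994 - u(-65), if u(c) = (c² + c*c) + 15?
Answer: -9459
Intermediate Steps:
u(c) = 15 + 2*c² (u(c) = (c² + c²) + 15 = 2*c² + 15 = 15 + 2*c²)
-994 - u(-65) = -994 - (15 + 2*(-65)²) = -994 - (15 + 2*4225) = -994 - (15 + 8450) = -994 - 1*8465 = -994 - 8465 = -9459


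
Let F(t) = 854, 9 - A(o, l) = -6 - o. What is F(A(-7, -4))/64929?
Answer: 854/64929 ≈ 0.013153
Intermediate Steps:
A(o, l) = 15 + o (A(o, l) = 9 - (-6 - o) = 9 + (6 + o) = 15 + o)
F(A(-7, -4))/64929 = 854/64929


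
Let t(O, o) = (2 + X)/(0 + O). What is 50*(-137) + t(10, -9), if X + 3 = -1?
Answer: -34251/5 ≈ -6850.2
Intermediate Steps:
X = -4 (X = -3 - 1 = -4)
t(O, o) = -2/O (t(O, o) = (2 - 4)/(0 + O) = -2/O)
50*(-137) + t(10, -9) = 50*(-137) - 2/10 = -6850 - 2*⅒ = -6850 - ⅕ = -34251/5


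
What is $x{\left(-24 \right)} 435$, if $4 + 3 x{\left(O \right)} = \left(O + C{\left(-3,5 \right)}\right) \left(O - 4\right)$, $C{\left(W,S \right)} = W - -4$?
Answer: $92800$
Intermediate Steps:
$C{\left(W,S \right)} = 4 + W$ ($C{\left(W,S \right)} = W + 4 = 4 + W$)
$x{\left(O \right)} = - \frac{4}{3} + \frac{\left(1 + O\right) \left(-4 + O\right)}{3}$ ($x{\left(O \right)} = - \frac{4}{3} + \frac{\left(O + \left(4 - 3\right)\right) \left(O - 4\right)}{3} = - \frac{4}{3} + \frac{\left(O + 1\right) \left(-4 + O\right)}{3} = - \frac{4}{3} + \frac{\left(1 + O\right) \left(-4 + O\right)}{3}$)
$x{\left(-24 \right)} 435 = \left(- \frac{8}{3} - -24 + \frac{\left(-24\right)^{2}}{3}\right) 435 = \left(- \frac{8}{3} + 24 + \frac{1}{3} \cdot 576\right) 435 = \left(- \frac{8}{3} + 24 + 192\right) 435 = \frac{640}{3} \cdot 435 = 92800$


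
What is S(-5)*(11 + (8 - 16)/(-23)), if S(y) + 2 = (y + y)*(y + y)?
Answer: 25578/23 ≈ 1112.1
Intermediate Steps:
S(y) = -2 + 4*y² (S(y) = -2 + (y + y)*(y + y) = -2 + (2*y)*(2*y) = -2 + 4*y²)
S(-5)*(11 + (8 - 16)/(-23)) = (-2 + 4*(-5)²)*(11 + (8 - 16)/(-23)) = (-2 + 4*25)*(11 - 8*(-1/23)) = (-2 + 100)*(11 + 8/23) = 98*(261/23) = 25578/23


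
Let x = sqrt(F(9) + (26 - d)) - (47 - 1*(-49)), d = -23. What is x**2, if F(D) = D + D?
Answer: (96 - sqrt(67))**2 ≈ 7711.4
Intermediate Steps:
F(D) = 2*D
x = -96 + sqrt(67) (x = sqrt(2*9 + (26 - 1*(-23))) - (47 - 1*(-49)) = sqrt(18 + (26 + 23)) - (47 + 49) = sqrt(18 + 49) - 1*96 = sqrt(67) - 96 = -96 + sqrt(67) ≈ -87.815)
x**2 = (-96 + sqrt(67))**2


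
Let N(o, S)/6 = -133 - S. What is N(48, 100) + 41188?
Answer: 39790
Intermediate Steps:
N(o, S) = -798 - 6*S (N(o, S) = 6*(-133 - S) = -798 - 6*S)
N(48, 100) + 41188 = (-798 - 6*100) + 41188 = (-798 - 600) + 41188 = -1398 + 41188 = 39790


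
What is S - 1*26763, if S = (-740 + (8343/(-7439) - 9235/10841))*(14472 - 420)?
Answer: -842992535966013/80646199 ≈ -1.0453e+7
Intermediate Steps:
S = -840834201742176/80646199 (S = (-740 + (8343*(-1/7439) - 9235*1/10841))*14052 = (-740 + (-8343/7439 - 9235/10841))*14052 = (-740 - 159145628/80646199)*14052 = -59837332888/80646199*14052 = -840834201742176/80646199 ≈ -1.0426e+7)
S - 1*26763 = -840834201742176/80646199 - 1*26763 = -840834201742176/80646199 - 26763 = -842992535966013/80646199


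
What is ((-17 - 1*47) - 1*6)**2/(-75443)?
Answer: -4900/75443 ≈ -0.064950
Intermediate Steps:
((-17 - 1*47) - 1*6)**2/(-75443) = ((-17 - 47) - 6)**2*(-1/75443) = (-64 - 6)**2*(-1/75443) = (-70)**2*(-1/75443) = 4900*(-1/75443) = -4900/75443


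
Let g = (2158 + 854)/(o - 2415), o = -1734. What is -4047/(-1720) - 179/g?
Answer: 107465307/431720 ≈ 248.92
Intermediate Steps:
g = -1004/1383 (g = (2158 + 854)/(-1734 - 2415) = 3012/(-4149) = 3012*(-1/4149) = -1004/1383 ≈ -0.72596)
-4047/(-1720) - 179/g = -4047/(-1720) - 179/(-1004/1383) = -4047*(-1/1720) - 179*(-1383/1004) = 4047/1720 + 247557/1004 = 107465307/431720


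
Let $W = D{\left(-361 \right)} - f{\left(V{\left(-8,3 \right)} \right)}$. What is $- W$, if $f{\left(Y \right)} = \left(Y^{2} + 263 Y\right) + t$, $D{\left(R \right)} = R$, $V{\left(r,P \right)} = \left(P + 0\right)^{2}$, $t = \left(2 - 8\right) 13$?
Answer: $2731$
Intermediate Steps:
$t = -78$ ($t = \left(-6\right) 13 = -78$)
$V{\left(r,P \right)} = P^{2}$
$f{\left(Y \right)} = -78 + Y^{2} + 263 Y$ ($f{\left(Y \right)} = \left(Y^{2} + 263 Y\right) - 78 = -78 + Y^{2} + 263 Y$)
$W = -2731$ ($W = -361 - \left(-78 + \left(3^{2}\right)^{2} + 263 \cdot 3^{2}\right) = -361 - \left(-78 + 9^{2} + 263 \cdot 9\right) = -361 - \left(-78 + 81 + 2367\right) = -361 - 2370 = -2731$)
$- W = \left(-1\right) \left(-2731\right) = 2731$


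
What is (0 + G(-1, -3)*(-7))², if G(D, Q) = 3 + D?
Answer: 196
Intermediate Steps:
(0 + G(-1, -3)*(-7))² = (0 + (3 - 1)*(-7))² = (0 + 2*(-7))² = (0 - 14)² = (-14)² = 196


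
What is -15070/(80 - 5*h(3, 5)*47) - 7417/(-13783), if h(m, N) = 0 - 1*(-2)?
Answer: 21060244/537537 ≈ 39.179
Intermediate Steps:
h(m, N) = 2 (h(m, N) = 0 + 2 = 2)
-15070/(80 - 5*h(3, 5)*47) - 7417/(-13783) = -15070/(80 - 5*2*47) - 7417/(-13783) = -15070/(80 - 10*47) - 7417*(-1/13783) = -15070/(80 - 470) + 7417/13783 = -15070/(-390) + 7417/13783 = -15070*(-1/390) + 7417/13783 = 1507/39 + 7417/13783 = 21060244/537537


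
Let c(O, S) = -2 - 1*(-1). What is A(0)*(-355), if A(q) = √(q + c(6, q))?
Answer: -355*I ≈ -355.0*I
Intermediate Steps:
c(O, S) = -1 (c(O, S) = -2 + 1 = -1)
A(q) = √(-1 + q) (A(q) = √(q - 1) = √(-1 + q))
A(0)*(-355) = √(-1 + 0)*(-355) = √(-1)*(-355) = I*(-355) = -355*I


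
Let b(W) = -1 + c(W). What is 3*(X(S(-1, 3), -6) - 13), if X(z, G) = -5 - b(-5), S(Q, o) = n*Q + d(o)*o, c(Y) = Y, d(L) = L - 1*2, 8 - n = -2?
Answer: -36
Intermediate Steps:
n = 10 (n = 8 - 1*(-2) = 8 + 2 = 10)
d(L) = -2 + L (d(L) = L - 2 = -2 + L)
b(W) = -1 + W
S(Q, o) = 10*Q + o*(-2 + o) (S(Q, o) = 10*Q + (-2 + o)*o = 10*Q + o*(-2 + o))
X(z, G) = 1 (X(z, G) = -5 - (-1 - 5) = -5 - 1*(-6) = -5 + 6 = 1)
3*(X(S(-1, 3), -6) - 13) = 3*(1 - 13) = 3*(-12) = -36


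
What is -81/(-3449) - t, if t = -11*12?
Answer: 455349/3449 ≈ 132.02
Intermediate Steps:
t = -132 (t = -1*132 = -132)
-81/(-3449) - t = -81/(-3449) - 1*(-132) = -81*(-1/3449) + 132 = 81/3449 + 132 = 455349/3449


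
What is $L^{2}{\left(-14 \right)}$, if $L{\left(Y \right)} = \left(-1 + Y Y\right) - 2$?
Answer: $37249$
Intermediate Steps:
$L{\left(Y \right)} = -3 + Y^{2}$ ($L{\left(Y \right)} = \left(-1 + Y^{2}\right) - 2 = -3 + Y^{2}$)
$L^{2}{\left(-14 \right)} = \left(-3 + \left(-14\right)^{2}\right)^{2} = \left(-3 + 196\right)^{2} = 193^{2} = 37249$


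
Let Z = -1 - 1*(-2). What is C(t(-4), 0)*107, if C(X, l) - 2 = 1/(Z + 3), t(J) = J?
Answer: 963/4 ≈ 240.75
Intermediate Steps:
Z = 1 (Z = -1 + 2 = 1)
C(X, l) = 9/4 (C(X, l) = 2 + 1/(1 + 3) = 2 + 1/4 = 2 + ¼ = 9/4)
C(t(-4), 0)*107 = (9/4)*107 = 963/4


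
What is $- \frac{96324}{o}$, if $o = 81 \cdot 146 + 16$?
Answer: $- \frac{48162}{5921} \approx -8.1341$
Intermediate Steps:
$o = 11842$ ($o = 11826 + 16 = 11842$)
$- \frac{96324}{o} = - \frac{96324}{11842} = \left(-96324\right) \frac{1}{11842} = - \frac{48162}{5921}$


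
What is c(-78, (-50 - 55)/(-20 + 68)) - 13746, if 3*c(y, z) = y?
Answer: -13772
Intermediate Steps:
c(y, z) = y/3
c(-78, (-50 - 55)/(-20 + 68)) - 13746 = (⅓)*(-78) - 13746 = -26 - 13746 = -13772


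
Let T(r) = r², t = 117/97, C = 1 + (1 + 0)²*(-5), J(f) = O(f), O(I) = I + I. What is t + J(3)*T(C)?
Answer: 9429/97 ≈ 97.206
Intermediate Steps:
O(I) = 2*I
J(f) = 2*f
C = -4 (C = 1 + 1²*(-5) = 1 + 1*(-5) = 1 - 5 = -4)
t = 117/97 (t = 117*(1/97) = 117/97 ≈ 1.2062)
t + J(3)*T(C) = 117/97 + (2*3)*(-4)² = 117/97 + 6*16 = 117/97 + 96 = 9429/97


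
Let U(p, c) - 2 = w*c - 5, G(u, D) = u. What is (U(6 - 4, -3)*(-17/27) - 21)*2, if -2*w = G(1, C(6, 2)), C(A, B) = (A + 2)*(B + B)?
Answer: -361/9 ≈ -40.111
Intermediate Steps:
C(A, B) = 2*B*(2 + A) (C(A, B) = (2 + A)*(2*B) = 2*B*(2 + A))
w = -1/2 (w = -1/2*1 = -1/2 ≈ -0.50000)
U(p, c) = -3 - c/2 (U(p, c) = 2 + (-c/2 - 5) = 2 + (-5 - c/2) = -3 - c/2)
(U(6 - 4, -3)*(-17/27) - 21)*2 = ((-3 - 1/2*(-3))*(-17/27) - 21)*2 = ((-3 + 3/2)*(-17*1/27) - 21)*2 = (-3/2*(-17/27) - 21)*2 = (17/18 - 21)*2 = -361/18*2 = -361/9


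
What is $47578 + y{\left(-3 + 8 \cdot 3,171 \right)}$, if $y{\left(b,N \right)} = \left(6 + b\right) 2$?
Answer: $47632$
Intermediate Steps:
$y{\left(b,N \right)} = 12 + 2 b$
$47578 + y{\left(-3 + 8 \cdot 3,171 \right)} = 47578 + \left(12 + 2 \left(-3 + 8 \cdot 3\right)\right) = 47578 + \left(12 + 2 \left(-3 + 24\right)\right) = 47578 + \left(12 + 2 \cdot 21\right) = 47578 + \left(12 + 42\right) = 47578 + 54 = 47632$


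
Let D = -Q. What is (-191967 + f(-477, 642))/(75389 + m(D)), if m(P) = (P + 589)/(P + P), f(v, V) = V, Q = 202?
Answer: -77295300/30456769 ≈ -2.5379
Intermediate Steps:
D = -202 (D = -1*202 = -202)
m(P) = (589 + P)/(2*P) (m(P) = (589 + P)/((2*P)) = (589 + P)*(1/(2*P)) = (589 + P)/(2*P))
(-191967 + f(-477, 642))/(75389 + m(D)) = (-191967 + 642)/(75389 + (1/2)*(589 - 202)/(-202)) = -191325/(75389 + (1/2)*(-1/202)*387) = -191325/(75389 - 387/404) = -191325/30456769/404 = -191325*404/30456769 = -77295300/30456769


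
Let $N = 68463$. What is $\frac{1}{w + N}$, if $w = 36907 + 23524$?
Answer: $\frac{1}{128894} \approx 7.7583 \cdot 10^{-6}$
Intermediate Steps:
$w = 60431$
$\frac{1}{w + N} = \frac{1}{60431 + 68463} = \frac{1}{128894}$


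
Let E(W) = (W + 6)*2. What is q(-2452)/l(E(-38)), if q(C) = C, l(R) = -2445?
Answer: 2452/2445 ≈ 1.0029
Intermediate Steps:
E(W) = 12 + 2*W (E(W) = (6 + W)*2 = 12 + 2*W)
q(-2452)/l(E(-38)) = -2452/(-2445) = -2452*(-1/2445) = 2452/2445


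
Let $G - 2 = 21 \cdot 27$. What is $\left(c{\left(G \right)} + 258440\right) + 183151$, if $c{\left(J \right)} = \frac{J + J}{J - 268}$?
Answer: $\frac{132920029}{301} \approx 4.416 \cdot 10^{5}$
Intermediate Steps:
$G = 569$ ($G = 2 + 21 \cdot 27 = 2 + 567 = 569$)
$c{\left(J \right)} = \frac{2 J}{-268 + J}$
$\left(c{\left(G \right)} + 258440\right) + 183151 = \left(2 \cdot 569 \frac{1}{-268 + 569} + 258440\right) + 183151 = \left(2 \cdot 569 \cdot \frac{1}{301} + 258440\right) + 183151 = \left(\frac{1138}{301} + 258440\right) + 183151 = \frac{77791578}{301} + 183151 = \frac{132920029}{301}$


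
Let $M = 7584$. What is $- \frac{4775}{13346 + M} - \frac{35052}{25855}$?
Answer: $- \frac{171419197}{108229030} \approx -1.5839$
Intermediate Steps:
$- \frac{4775}{13346 + M} - \frac{35052}{25855} = - \frac{4775}{13346 + 7584} - \frac{35052}{25855} = - \frac{4775}{20930} - \frac{35052}{25855} = \left(-4775\right) \frac{1}{20930} - \frac{35052}{25855} = - \frac{955}{4186} - \frac{35052}{25855} = - \frac{171419197}{108229030}$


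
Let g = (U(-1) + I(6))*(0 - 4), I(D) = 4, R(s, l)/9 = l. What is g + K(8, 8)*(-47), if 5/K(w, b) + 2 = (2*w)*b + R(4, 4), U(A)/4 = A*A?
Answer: -5419/162 ≈ -33.451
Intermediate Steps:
R(s, l) = 9*l
U(A) = 4*A² (U(A) = 4*(A*A) = 4*A²)
g = -32 (g = (4*(-1)² + 4)*(0 - 4) = (4*1 + 4)*(-4) = (4 + 4)*(-4) = 8*(-4) = -32)
K(w, b) = 5/(34 + 2*b*w) (K(w, b) = 5/(-2 + ((2*w)*b + 9*4)) = 5/(-2 + (2*b*w + 36)) = 5/(-2 + (36 + 2*b*w)) = 5/(34 + 2*b*w))
g + K(8, 8)*(-47) = -32 + (5/(2*(17 + 8*8)))*(-47) = -32 + (5/(2*(17 + 64)))*(-47) = -32 + ((5/2)/81)*(-47) = -32 + ((5/2)*(1/81))*(-47) = -32 + (5/162)*(-47) = -32 - 235/162 = -5419/162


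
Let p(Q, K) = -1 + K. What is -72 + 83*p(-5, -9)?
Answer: -902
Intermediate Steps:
-72 + 83*p(-5, -9) = -72 + 83*(-1 - 9) = -72 + 83*(-10) = -72 - 830 = -902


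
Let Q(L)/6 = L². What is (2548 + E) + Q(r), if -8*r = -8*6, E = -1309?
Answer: 1455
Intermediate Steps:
r = 6 (r = -(-1)*6 = -⅛*(-48) = 6)
Q(L) = 6*L²
(2548 + E) + Q(r) = (2548 - 1309) + 6*6² = 1239 + 6*36 = 1239 + 216 = 1455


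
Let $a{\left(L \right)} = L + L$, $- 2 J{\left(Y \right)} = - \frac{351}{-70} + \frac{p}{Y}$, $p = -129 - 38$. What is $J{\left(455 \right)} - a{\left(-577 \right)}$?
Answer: $\frac{2096051}{1820} \approx 1151.7$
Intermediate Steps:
$p = -167$
$J{\left(Y \right)} = - \frac{351}{140} + \frac{167}{2 Y}$ ($J{\left(Y \right)} = - \frac{- \frac{351}{-70} - \frac{167}{Y}}{2} = - \frac{\left(-351\right) \left(- \frac{1}{70}\right) - \frac{167}{Y}}{2} = - \frac{\frac{351}{70} - \frac{167}{Y}}{2} = - \frac{351}{140} + \frac{167}{2 Y}$)
$a{\left(L \right)} = 2 L$
$J{\left(455 \right)} - a{\left(-577 \right)} = \frac{11690 - 159705}{140 \cdot 455} - 2 \left(-577\right) = \frac{1}{140} \cdot \frac{1}{455} \left(11690 - 159705\right) - -1154 = \frac{1}{140} \cdot \frac{1}{455} \left(-148015\right) + 1154 = - \frac{4229}{1820} + 1154 = \frac{2096051}{1820}$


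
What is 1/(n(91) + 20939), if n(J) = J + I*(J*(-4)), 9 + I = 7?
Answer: 1/21758 ≈ 4.5960e-5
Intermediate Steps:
I = -2 (I = -9 + 7 = -2)
n(J) = 9*J (n(J) = J - 2*J*(-4) = J - (-8)*J = J + 8*J = 9*J)
1/(n(91) + 20939) = 1/(9*91 + 20939) = 1/(819 + 20939) = 1/21758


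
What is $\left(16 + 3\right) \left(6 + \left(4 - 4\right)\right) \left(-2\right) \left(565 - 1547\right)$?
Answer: $223896$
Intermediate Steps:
$\left(16 + 3\right) \left(6 + \left(4 - 4\right)\right) \left(-2\right) \left(565 - 1547\right) = 19 \left(6 + 0\right) \left(-2\right) \left(-982\right) = 19 \cdot 6 \left(-2\right) \left(-982\right) = 19 \left(-12\right) \left(-982\right) = \left(-228\right) \left(-982\right) = 223896$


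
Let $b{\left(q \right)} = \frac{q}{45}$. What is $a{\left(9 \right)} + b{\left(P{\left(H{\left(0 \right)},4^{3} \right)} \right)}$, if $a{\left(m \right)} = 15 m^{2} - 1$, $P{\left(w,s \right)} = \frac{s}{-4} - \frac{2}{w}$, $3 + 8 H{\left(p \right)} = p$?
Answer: $\frac{163858}{135} \approx 1213.8$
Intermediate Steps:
$H{\left(p \right)} = - \frac{3}{8} + \frac{p}{8}$
$P{\left(w,s \right)} = - \frac{2}{w} - \frac{s}{4}$ ($P{\left(w,s \right)} = s \left(- \frac{1}{4}\right) - \frac{2}{w} = - \frac{s}{4} - \frac{2}{w} = - \frac{2}{w} - \frac{s}{4}$)
$b{\left(q \right)} = \frac{q}{45}$ ($b{\left(q \right)} = q \frac{1}{45} = \frac{q}{45}$)
$a{\left(m \right)} = -1 + 15 m^{2}$
$a{\left(9 \right)} + b{\left(P{\left(H{\left(0 \right)},4^{3} \right)} \right)} = \left(-1 + 15 \cdot 9^{2}\right) + \frac{- \frac{2}{- \frac{3}{8} + \frac{1}{8} \cdot 0} - \frac{4^{3}}{4}}{45} = \left(-1 + 15 \cdot 81\right) + \frac{- \frac{2}{- \frac{3}{8} + 0} - 16}{45} = \left(-1 + 1215\right) + \frac{- \frac{2}{- \frac{3}{8}} - 16}{45} = 1214 + \frac{\left(-2\right) \left(- \frac{8}{3}\right) - 16}{45} = 1214 + \frac{\frac{16}{3} - 16}{45} = 1214 + \frac{1}{45} \left(- \frac{32}{3}\right) = 1214 - \frac{32}{135} = \frac{163858}{135}$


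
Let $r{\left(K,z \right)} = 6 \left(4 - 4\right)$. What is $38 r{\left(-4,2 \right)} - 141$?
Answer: $-141$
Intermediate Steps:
$r{\left(K,z \right)} = 0$ ($r{\left(K,z \right)} = 6 \cdot 0 = 0$)
$38 r{\left(-4,2 \right)} - 141 = 38 \cdot 0 - 141 = 0 - 141 = -141$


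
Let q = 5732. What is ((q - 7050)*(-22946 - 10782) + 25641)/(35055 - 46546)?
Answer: -44479145/11491 ≈ -3870.8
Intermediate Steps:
((q - 7050)*(-22946 - 10782) + 25641)/(35055 - 46546) = ((5732 - 7050)*(-22946 - 10782) + 25641)/(35055 - 46546) = (-1318*(-33728) + 25641)/(-11491) = (44453504 + 25641)*(-1/11491) = 44479145*(-1/11491) = -44479145/11491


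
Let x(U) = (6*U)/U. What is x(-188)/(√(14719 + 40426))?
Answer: 6*√55145/55145 ≈ 0.025550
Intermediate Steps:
x(U) = 6
x(-188)/(√(14719 + 40426)) = 6/(√(14719 + 40426)) = 6/(√55145) = 6*(√55145/55145) = 6*√55145/55145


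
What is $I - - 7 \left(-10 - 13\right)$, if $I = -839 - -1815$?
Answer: $815$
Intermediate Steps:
$I = 976$ ($I = -839 + 1815 = 976$)
$I - - 7 \left(-10 - 13\right) = 976 - - 7 \left(-10 - 13\right) = 976 - \left(-7\right) \left(-23\right) = 976 - 161 = 815$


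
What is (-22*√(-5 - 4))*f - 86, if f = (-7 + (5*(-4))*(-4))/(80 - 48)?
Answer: -86 - 2409*I/16 ≈ -86.0 - 150.56*I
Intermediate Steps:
f = 73/32 (f = (-7 - 20*(-4))/32 = (-7 + 80)*(1/32) = 73*(1/32) = 73/32 ≈ 2.2813)
(-22*√(-5 - 4))*f - 86 = -22*√(-5 - 4)*(73/32) - 86 = -66*I*(73/32) - 86 = -2409*I/16 - 86 = -86 - 2409*I/16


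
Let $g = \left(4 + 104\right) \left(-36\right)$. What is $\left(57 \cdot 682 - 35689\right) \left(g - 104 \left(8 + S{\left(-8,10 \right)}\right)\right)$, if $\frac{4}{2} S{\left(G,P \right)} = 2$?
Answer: $-15364440$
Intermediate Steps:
$S{\left(G,P \right)} = 1$ ($S{\left(G,P \right)} = \frac{1}{2} \cdot 2 = 1$)
$g = -3888$ ($g = 108 \left(-36\right) = -3888$)
$\left(57 \cdot 682 - 35689\right) \left(g - 104 \left(8 + S{\left(-8,10 \right)}\right)\right) = \left(57 \cdot 682 - 35689\right) \left(-3888 - 104 \left(8 + 1\right)\right) = \left(38874 - 35689\right) \left(-3888 - 936\right) = 3185 \left(-3888 - 936\right) = 3185 \left(-4824\right) = -15364440$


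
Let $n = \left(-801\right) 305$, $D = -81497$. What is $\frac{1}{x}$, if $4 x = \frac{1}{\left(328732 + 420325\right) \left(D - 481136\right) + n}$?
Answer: $-1685777725544$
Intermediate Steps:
$n = -244305$
$x = - \frac{1}{1685777725544}$ ($x = \frac{1}{4 \left(\left(328732 + 420325\right) \left(-81497 - 481136\right) - 244305\right)} = \frac{1}{4 \left(749057 \left(-562633\right) - 244305\right)} = \frac{1}{4 \left(-421444187081 - 244305\right)} = \frac{1}{4 \left(-421444431386\right)} = \frac{1}{4} \left(- \frac{1}{421444431386}\right) = - \frac{1}{1685777725544} \approx -5.932 \cdot 10^{-13}$)
$\frac{1}{x} = \frac{1}{- \frac{1}{1685777725544}} = -1685777725544$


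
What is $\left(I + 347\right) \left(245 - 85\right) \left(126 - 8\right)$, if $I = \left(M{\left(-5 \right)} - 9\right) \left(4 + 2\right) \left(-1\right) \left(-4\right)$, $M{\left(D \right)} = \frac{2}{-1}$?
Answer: $1567040$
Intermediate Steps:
$M{\left(D \right)} = -2$ ($M{\left(D \right)} = 2 \left(-1\right) = -2$)
$I = -264$ ($I = \left(-2 - 9\right) \left(4 + 2\right) \left(-1\right) \left(-4\right) = - 11 \cdot 6 \left(-1\right) \left(-4\right) = - 11 \left(\left(-6\right) \left(-4\right)\right) = \left(-11\right) 24 = -264$)
$\left(I + 347\right) \left(245 - 85\right) \left(126 - 8\right) = \left(-264 + 347\right) \left(245 - 85\right) \left(126 - 8\right) = 83 \cdot 160 \cdot 118 = 83 \cdot 18880 = 1567040$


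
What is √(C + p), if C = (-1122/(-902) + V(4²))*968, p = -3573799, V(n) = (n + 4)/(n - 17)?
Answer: I*√6038076191/41 ≈ 1895.2*I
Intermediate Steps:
V(n) = (4 + n)/(-17 + n)
C = -744392/41 (C = (-1122/(-902) + (4 + 4²)/(-17 + 4²))*968 = (-1122*(-1/902) + (4 + 16)/(-17 + 16))*968 = (51/41 + 20/(-1))*968 = (51/41 - 1*20)*968 = (51/41 - 20)*968 = -769/41*968 = -744392/41 ≈ -18156.)
√(C + p) = √(-744392/41 - 3573799) = √(-147270151/41) = I*√6038076191/41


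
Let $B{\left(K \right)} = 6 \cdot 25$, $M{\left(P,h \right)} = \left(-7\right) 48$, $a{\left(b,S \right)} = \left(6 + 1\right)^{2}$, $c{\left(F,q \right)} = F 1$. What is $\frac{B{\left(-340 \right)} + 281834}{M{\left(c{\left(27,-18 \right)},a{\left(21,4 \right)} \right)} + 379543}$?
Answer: $\frac{281984}{379207} \approx 0.74362$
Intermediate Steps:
$c{\left(F,q \right)} = F$
$a{\left(b,S \right)} = 49$ ($a{\left(b,S \right)} = 7^{2} = 49$)
$M{\left(P,h \right)} = -336$
$B{\left(K \right)} = 150$
$\frac{B{\left(-340 \right)} + 281834}{M{\left(c{\left(27,-18 \right)},a{\left(21,4 \right)} \right)} + 379543} = \frac{150 + 281834}{-336 + 379543} = \frac{281984}{379207}$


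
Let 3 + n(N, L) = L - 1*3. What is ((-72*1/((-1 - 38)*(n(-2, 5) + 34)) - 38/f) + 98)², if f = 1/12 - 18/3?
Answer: 1125232992900/103083409 ≈ 10916.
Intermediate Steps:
n(N, L) = -6 + L (n(N, L) = -3 + (L - 1*3) = -3 + (L - 3) = -3 + (-3 + L) = -6 + L)
f = -71/12 (f = 1*(1/12) - 18*⅓ = 1/12 - 6 = -71/12 ≈ -5.9167)
((-72*1/((-1 - 38)*(n(-2, 5) + 34)) - 38/f) + 98)² = ((-72*1/((-1 - 38)*((-6 + 5) + 34)) - 38/(-71/12)) + 98)² = ((-72*(-1/(39*(-1 + 34))) - 38*(-12/71)) + 98)² = ((-72/((-39*33)) + 456/71) + 98)² = ((-72/(-1287) + 456/71) + 98)² = ((-72*(-1/1287) + 456/71) + 98)² = ((8/143 + 456/71) + 98)² = (65776/10153 + 98)² = (1060770/10153)² = 1125232992900/103083409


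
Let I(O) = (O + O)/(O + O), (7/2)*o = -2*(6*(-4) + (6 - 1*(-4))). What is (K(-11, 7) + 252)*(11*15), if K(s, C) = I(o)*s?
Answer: 39765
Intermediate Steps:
o = 8 (o = 2*(-2*(6*(-4) + (6 - 1*(-4))))/7 = 2*(-2*(-24 + (6 + 4)))/7 = 2*(-2*(-24 + 10))/7 = 2*(-2*(-14))/7 = (2/7)*28 = 8)
I(O) = 1 (I(O) = (2*O)/((2*O)) = (2*O)*(1/(2*O)) = 1)
K(s, C) = s (K(s, C) = 1*s = s)
(K(-11, 7) + 252)*(11*15) = (-11 + 252)*(11*15) = 241*165 = 39765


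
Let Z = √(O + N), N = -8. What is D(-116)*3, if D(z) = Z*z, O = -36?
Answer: -696*I*√11 ≈ -2308.4*I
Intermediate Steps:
Z = 2*I*√11 (Z = √(-36 - 8) = √(-44) = 2*I*√11 ≈ 6.6332*I)
D(z) = 2*I*z*√11 (D(z) = (2*I*√11)*z = 2*I*z*√11)
D(-116)*3 = (2*I*(-116)*√11)*3 = -232*I*√11*3 = -696*I*√11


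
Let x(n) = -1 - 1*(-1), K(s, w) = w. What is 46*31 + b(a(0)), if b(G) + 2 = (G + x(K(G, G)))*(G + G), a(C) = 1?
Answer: 1426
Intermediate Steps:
x(n) = 0 (x(n) = -1 + 1 = 0)
b(G) = -2 + 2*G² (b(G) = -2 + (G + 0)*(G + G) = -2 + G*(2*G) = -2 + 2*G²)
46*31 + b(a(0)) = 46*31 + (-2 + 2*1²) = 1426 + (-2 + 2*1) = 1426 + (-2 + 2) = 1426 + 0 = 1426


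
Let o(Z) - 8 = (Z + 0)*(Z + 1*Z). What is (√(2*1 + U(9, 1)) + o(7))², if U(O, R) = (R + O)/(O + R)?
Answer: (106 + √3)² ≈ 11606.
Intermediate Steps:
U(O, R) = 1 (U(O, R) = (O + R)/(O + R) = 1)
o(Z) = 8 + 2*Z² (o(Z) = 8 + (Z + 0)*(Z + 1*Z) = 8 + Z*(Z + Z) = 8 + Z*(2*Z) = 8 + 2*Z²)
(√(2*1 + U(9, 1)) + o(7))² = (√(2*1 + 1) + (8 + 2*7²))² = (√(2 + 1) + (8 + 2*49))² = (√3 + (8 + 98))² = (√3 + 106)² = (106 + √3)²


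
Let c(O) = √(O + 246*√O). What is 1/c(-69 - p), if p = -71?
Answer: √2/(2*√(1 + 123*√2)) ≈ 0.053460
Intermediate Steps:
1/c(-69 - p) = 1/(√((-69 - 1*(-71)) + 246*√(-69 - 1*(-71)))) = 1/(√((-69 + 71) + 246*√(-69 + 71))) = 1/(√(2 + 246*√2)) = (2 + 246*√2)^(-½)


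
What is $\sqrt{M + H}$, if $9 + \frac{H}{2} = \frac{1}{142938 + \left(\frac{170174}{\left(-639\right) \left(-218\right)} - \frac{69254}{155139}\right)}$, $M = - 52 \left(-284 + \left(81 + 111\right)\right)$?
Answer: $\frac{46 \sqrt{597025206000718485321733921826}}{514845766088807} \approx 69.036$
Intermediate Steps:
$M = 4784$ ($M = - 52 \left(-284 + 192\right) = \left(-52\right) \left(-92\right) = 4784$)
$H = - \frac{9267216585874200}{514845766088807}$ ($H = -18 + \frac{2}{142938 + \left(\frac{170174}{\left(-639\right) \left(-218\right)} - \frac{69254}{155139}\right)} = -18 + \frac{2}{142938 + \left(\frac{170174}{139302} - \frac{69254}{155139}\right)} = -18 + \frac{2}{142938 + \left(170174 \cdot \frac{1}{139302} - \frac{69254}{155139}\right)} = -18 + \frac{2}{142938 + \left(\frac{85087}{69651} - \frac{69254}{155139}\right)} = -18 + \frac{2}{142938 + \frac{2792233913}{3601862163}} = -18 + \frac{2}{\frac{514845766088807}{3601862163}} = -18 + 2 \cdot \frac{3601862163}{514845766088807} = -18 + \frac{7203724326}{514845766088807} = - \frac{9267216585874200}{514845766088807} \approx -18.0$)
$\sqrt{M + H} = \sqrt{4784 - \frac{9267216585874200}{514845766088807}} = \sqrt{\frac{2453754928382978488}{514845766088807}} = \frac{46 \sqrt{597025206000718485321733921826}}{514845766088807}$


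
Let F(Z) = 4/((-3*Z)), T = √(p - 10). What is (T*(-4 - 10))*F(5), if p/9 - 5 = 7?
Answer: 392*√2/15 ≈ 36.958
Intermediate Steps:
p = 108 (p = 45 + 9*7 = 45 + 63 = 108)
T = 7*√2 (T = √(108 - 10) = √98 = 7*√2 ≈ 9.8995)
F(Z) = -4/(3*Z) (F(Z) = 4*(-1/(3*Z)) = -4/(3*Z))
(T*(-4 - 10))*F(5) = ((7*√2)*(-4 - 10))*(-4/3/5) = ((7*√2)*(-14))*(-4/3*⅕) = -98*√2*(-4/15) = 392*√2/15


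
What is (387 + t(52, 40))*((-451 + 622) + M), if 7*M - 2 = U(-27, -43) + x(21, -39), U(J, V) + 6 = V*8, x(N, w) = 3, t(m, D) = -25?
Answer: 308424/7 ≈ 44061.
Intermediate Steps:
U(J, V) = -6 + 8*V (U(J, V) = -6 + V*8 = -6 + 8*V)
M = -345/7 (M = 2/7 + ((-6 + 8*(-43)) + 3)/7 = 2/7 + ((-6 - 344) + 3)/7 = 2/7 + (-350 + 3)/7 = 2/7 + (⅐)*(-347) = 2/7 - 347/7 = -345/7 ≈ -49.286)
(387 + t(52, 40))*((-451 + 622) + M) = (387 - 25)*((-451 + 622) - 345/7) = 362*(171 - 345/7) = 362*(852/7) = 308424/7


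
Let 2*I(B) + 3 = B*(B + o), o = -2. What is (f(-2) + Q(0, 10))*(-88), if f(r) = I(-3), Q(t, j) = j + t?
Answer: -1408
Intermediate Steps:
I(B) = -3/2 + B*(-2 + B)/2 (I(B) = -3/2 + (B*(B - 2))/2 = -3/2 + (B*(-2 + B))/2 = -3/2 + B*(-2 + B)/2)
f(r) = 6 (f(r) = -3/2 + (½)*(-3)² - 1*(-3) = -3/2 + (½)*9 + 3 = -3/2 + 9/2 + 3 = 6)
(f(-2) + Q(0, 10))*(-88) = (6 + (10 + 0))*(-88) = (6 + 10)*(-88) = 16*(-88) = -1408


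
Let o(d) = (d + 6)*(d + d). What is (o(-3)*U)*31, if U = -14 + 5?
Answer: 5022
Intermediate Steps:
o(d) = 2*d*(6 + d) (o(d) = (6 + d)*(2*d) = 2*d*(6 + d))
U = -9
(o(-3)*U)*31 = ((2*(-3)*(6 - 3))*(-9))*31 = ((2*(-3)*3)*(-9))*31 = -18*(-9)*31 = 162*31 = 5022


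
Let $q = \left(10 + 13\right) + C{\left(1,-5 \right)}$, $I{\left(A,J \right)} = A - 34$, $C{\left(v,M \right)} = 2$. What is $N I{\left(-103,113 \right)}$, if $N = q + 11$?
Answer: $-4932$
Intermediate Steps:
$I{\left(A,J \right)} = -34 + A$
$q = 25$ ($q = \left(10 + 13\right) + 2 = 23 + 2 = 25$)
$N = 36$ ($N = 25 + 11 = 36$)
$N I{\left(-103,113 \right)} = 36 \left(-34 - 103\right) = 36 \left(-137\right) = -4932$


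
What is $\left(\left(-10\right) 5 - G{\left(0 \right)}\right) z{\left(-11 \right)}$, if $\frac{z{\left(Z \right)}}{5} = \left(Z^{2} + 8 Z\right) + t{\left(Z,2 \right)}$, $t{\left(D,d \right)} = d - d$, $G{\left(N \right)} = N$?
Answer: $-8250$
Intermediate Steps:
$t{\left(D,d \right)} = 0$
$z{\left(Z \right)} = 5 Z^{2} + 40 Z$ ($z{\left(Z \right)} = 5 \left(\left(Z^{2} + 8 Z\right) + 0\right) = 5 \left(Z^{2} + 8 Z\right) = 5 Z^{2} + 40 Z$)
$\left(\left(-10\right) 5 - G{\left(0 \right)}\right) z{\left(-11 \right)} = \left(\left(-10\right) 5 - 0\right) 5 \left(-11\right) \left(8 - 11\right) = \left(-50 + 0\right) 5 \left(-11\right) \left(-3\right) = \left(-50\right) 165 = -8250$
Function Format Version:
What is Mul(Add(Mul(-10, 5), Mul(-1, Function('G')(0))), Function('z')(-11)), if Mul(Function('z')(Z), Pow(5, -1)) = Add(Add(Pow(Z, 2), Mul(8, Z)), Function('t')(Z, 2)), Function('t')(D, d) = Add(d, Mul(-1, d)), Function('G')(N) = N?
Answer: -8250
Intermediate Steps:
Function('t')(D, d) = 0
Function('z')(Z) = Add(Mul(5, Pow(Z, 2)), Mul(40, Z)) (Function('z')(Z) = Mul(5, Add(Add(Pow(Z, 2), Mul(8, Z)), 0)) = Mul(5, Add(Pow(Z, 2), Mul(8, Z))) = Add(Mul(5, Pow(Z, 2)), Mul(40, Z)))
Mul(Add(Mul(-10, 5), Mul(-1, Function('G')(0))), Function('z')(-11)) = Mul(Add(Mul(-10, 5), Mul(-1, 0)), Mul(5, -11, Add(8, -11))) = Mul(Add(-50, 0), Mul(5, -11, -3)) = Mul(-50, 165) = -8250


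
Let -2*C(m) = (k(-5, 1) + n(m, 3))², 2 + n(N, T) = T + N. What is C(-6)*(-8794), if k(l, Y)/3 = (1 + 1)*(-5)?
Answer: 5386325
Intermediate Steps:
n(N, T) = -2 + N + T (n(N, T) = -2 + (T + N) = -2 + (N + T) = -2 + N + T)
k(l, Y) = -30 (k(l, Y) = 3*((1 + 1)*(-5)) = 3*(2*(-5)) = 3*(-10) = -30)
C(m) = -(-29 + m)²/2 (C(m) = -(-30 + (-2 + m + 3))²/2 = -(-30 + (1 + m))²/2 = -(-29 + m)²/2)
C(-6)*(-8794) = -(-29 - 6)²/2*(-8794) = -½*(-35)²*(-8794) = -½*1225*(-8794) = -1225/2*(-8794) = 5386325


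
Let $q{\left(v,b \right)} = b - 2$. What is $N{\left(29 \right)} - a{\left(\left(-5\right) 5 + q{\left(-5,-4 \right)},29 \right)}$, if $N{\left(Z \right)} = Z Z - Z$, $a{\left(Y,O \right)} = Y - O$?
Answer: $872$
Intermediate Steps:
$q{\left(v,b \right)} = -2 + b$
$N{\left(Z \right)} = Z^{2} - Z$
$N{\left(29 \right)} - a{\left(\left(-5\right) 5 + q{\left(-5,-4 \right)},29 \right)} = 29 \left(-1 + 29\right) - \left(\left(\left(-5\right) 5 - 6\right) - 29\right) = 29 \cdot 28 - \left(\left(-25 - 6\right) - 29\right) = 812 - \left(-31 - 29\right) = 812 - -60 = 812 + 60 = 872$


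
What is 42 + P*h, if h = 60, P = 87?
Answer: 5262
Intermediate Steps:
42 + P*h = 42 + 87*60 = 42 + 5220 = 5262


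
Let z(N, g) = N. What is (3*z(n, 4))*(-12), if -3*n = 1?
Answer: 12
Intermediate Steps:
n = -⅓ (n = -⅓*1 = -⅓ ≈ -0.33333)
(3*z(n, 4))*(-12) = (3*(-⅓))*(-12) = -1*(-12) = 12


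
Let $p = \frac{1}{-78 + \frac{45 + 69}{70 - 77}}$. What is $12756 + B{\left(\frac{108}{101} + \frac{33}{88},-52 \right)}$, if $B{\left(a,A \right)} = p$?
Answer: $\frac{8418953}{660} \approx 12756.0$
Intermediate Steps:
$p = - \frac{7}{660}$ ($p = \frac{1}{-78 + \frac{114}{-7}} = \frac{1}{-78 + 114 \left(- \frac{1}{7}\right)} = \frac{1}{-78 - \frac{114}{7}} = \frac{1}{- \frac{660}{7}} = - \frac{7}{660} \approx -0.010606$)
$B{\left(a,A \right)} = - \frac{7}{660}$
$12756 + B{\left(\frac{108}{101} + \frac{33}{88},-52 \right)} = 12756 - \frac{7}{660} = \frac{8418953}{660}$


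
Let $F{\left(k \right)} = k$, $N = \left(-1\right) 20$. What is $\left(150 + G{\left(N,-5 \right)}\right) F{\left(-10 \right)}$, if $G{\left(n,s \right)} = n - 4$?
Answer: $-1260$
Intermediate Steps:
$N = -20$
$G{\left(n,s \right)} = -4 + n$
$\left(150 + G{\left(N,-5 \right)}\right) F{\left(-10 \right)} = \left(150 - 24\right) \left(-10\right) = 126 \left(-10\right) = -1260$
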